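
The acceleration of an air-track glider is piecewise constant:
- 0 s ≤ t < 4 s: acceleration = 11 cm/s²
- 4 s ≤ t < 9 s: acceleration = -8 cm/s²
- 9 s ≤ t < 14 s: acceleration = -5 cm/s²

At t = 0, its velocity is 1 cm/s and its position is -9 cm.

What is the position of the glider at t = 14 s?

170.5 cm

On each constant-a segment, Δv = aΔt and Δx = v₀Δt + ½aΔt²; chain segment to segment.
0–4 s: v starts 1 cm/s; Δx = 1·4 + ½·11·4² = 92 cm; v ends 45 cm/s.
4–9 s: v starts 45 cm/s; Δx = 45·5 + ½·-8·5² = 125 cm; v ends 5 cm/s.
9–14 s: v starts 5 cm/s; Δx = 5·5 + ½·-5·5² = -37.5 cm; v ends -20 cm/s.
x(14) = -9 + Σ Δx = 170.5 cm.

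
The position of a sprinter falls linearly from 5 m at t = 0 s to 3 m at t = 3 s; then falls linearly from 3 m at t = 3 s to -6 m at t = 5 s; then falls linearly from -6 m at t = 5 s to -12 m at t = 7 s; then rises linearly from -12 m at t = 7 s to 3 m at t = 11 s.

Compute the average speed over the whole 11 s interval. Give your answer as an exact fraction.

Average speed = (total path length)/(elapsed time); on a piecewise-linear x-t graph the path length is Σ|Δx|.
0–3 s: |Δx| = |3 − 5| = 2 m
3–5 s: |Δx| = |-6 − 3| = 9 m
5–7 s: |Δx| = |-12 − -6| = 6 m
7–11 s: |Δx| = |3 − -12| = 15 m
Total path = 32 m; average speed = 32/11 = 32/11 m/s.

32/11 m/s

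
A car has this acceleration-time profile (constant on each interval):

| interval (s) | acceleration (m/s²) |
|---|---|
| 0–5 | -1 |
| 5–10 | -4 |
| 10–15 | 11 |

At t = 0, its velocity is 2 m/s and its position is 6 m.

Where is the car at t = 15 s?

On each constant-a segment, Δv = aΔt and Δx = v₀Δt + ½aΔt²; chain segment to segment.
0–5 s: v starts 2 m/s; Δx = 2·5 + ½·-1·5² = -2.5 m; v ends -3 m/s.
5–10 s: v starts -3 m/s; Δx = -3·5 + ½·-4·5² = -65 m; v ends -23 m/s.
10–15 s: v starts -23 m/s; Δx = -23·5 + ½·11·5² = 22.5 m; v ends 32 m/s.
x(15) = 6 + Σ Δx = -39 m.

-39 m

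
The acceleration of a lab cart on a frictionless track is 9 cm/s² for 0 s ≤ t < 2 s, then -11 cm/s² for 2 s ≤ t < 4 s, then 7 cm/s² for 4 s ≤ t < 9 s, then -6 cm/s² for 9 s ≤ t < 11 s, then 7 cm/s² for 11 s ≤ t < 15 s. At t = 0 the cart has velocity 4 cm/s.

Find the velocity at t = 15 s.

51 cm/s

Δv equals the area under the a-t graph; then v = v₀ + Δv.
0–2 s: 9 × 2 = 18 cm/s
2–4 s: -11 × 2 = -22 cm/s
4–9 s: 7 × 5 = 35 cm/s
9–11 s: -6 × 2 = -12 cm/s
11–15 s: 7 × 4 = 28 cm/s
Δv = 47 cm/s, so v(15) = 4 + (47) = 51 cm/s.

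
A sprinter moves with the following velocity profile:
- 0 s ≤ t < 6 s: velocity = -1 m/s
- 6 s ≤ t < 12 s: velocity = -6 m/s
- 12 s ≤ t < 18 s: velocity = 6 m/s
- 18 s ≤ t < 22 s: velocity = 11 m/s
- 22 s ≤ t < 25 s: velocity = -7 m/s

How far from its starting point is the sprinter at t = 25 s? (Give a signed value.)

17 m

Displacement is the signed area under the v-t curve.
0–6 s: -1 × 6 = -6 m
6–12 s: -6 × 6 = -36 m
12–18 s: 6 × 6 = 36 m
18–22 s: 11 × 4 = 44 m
22–25 s: -7 × 3 = -21 m
Net displacement = 17 m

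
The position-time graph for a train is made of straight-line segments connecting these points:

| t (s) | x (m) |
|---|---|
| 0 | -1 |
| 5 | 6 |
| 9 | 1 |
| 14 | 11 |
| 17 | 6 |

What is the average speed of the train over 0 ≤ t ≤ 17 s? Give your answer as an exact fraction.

27/17 m/s

Average speed = (total path length)/(elapsed time); on a piecewise-linear x-t graph the path length is Σ|Δx|.
0–5 s: |Δx| = |6 − -1| = 7 m
5–9 s: |Δx| = |1 − 6| = 5 m
9–14 s: |Δx| = |11 − 1| = 10 m
14–17 s: |Δx| = |6 − 11| = 5 m
Total path = 27 m; average speed = 27/17 = 27/17 m/s.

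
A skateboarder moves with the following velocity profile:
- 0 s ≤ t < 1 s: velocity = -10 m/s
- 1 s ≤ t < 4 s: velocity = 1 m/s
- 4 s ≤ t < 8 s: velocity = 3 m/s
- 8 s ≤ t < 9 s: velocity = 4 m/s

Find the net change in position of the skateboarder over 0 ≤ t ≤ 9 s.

9 m

Net displacement equals the area under the velocity-time graph (areas below the axis count negative).
0–1 s: -10 × 1 = -10 m
1–4 s: 1 × 3 = 3 m
4–8 s: 3 × 4 = 12 m
8–9 s: 4 × 1 = 4 m
Net displacement = 9 m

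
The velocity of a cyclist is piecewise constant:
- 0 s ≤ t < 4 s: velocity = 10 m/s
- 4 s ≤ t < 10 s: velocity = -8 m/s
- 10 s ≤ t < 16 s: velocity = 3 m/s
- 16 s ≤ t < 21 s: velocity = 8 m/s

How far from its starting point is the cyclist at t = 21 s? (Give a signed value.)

50 m

Displacement is the signed area under the v-t curve.
0–4 s: 10 × 4 = 40 m
4–10 s: -8 × 6 = -48 m
10–16 s: 3 × 6 = 18 m
16–21 s: 8 × 5 = 40 m
Net displacement = 50 m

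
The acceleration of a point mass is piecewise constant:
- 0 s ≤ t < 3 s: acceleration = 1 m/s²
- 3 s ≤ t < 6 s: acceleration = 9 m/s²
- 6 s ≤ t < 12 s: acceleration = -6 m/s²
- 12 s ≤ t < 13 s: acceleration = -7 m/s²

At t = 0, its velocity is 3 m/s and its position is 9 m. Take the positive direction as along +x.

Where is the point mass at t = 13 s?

On each constant-a segment, Δv = aΔt and Δx = v₀Δt + ½aΔt²; chain segment to segment.
0–3 s: v starts 3 m/s; Δx = 3·3 + ½·1·3² = 13.5 m; v ends 6 m/s.
3–6 s: v starts 6 m/s; Δx = 6·3 + ½·9·3² = 58.5 m; v ends 33 m/s.
6–12 s: v starts 33 m/s; Δx = 33·6 + ½·-6·6² = 90 m; v ends -3 m/s.
12–13 s: v starts -3 m/s; Δx = -3·1 + ½·-7·1² = -6.5 m; v ends -10 m/s.
x(13) = 9 + Σ Δx = 164.5 m.

164.5 m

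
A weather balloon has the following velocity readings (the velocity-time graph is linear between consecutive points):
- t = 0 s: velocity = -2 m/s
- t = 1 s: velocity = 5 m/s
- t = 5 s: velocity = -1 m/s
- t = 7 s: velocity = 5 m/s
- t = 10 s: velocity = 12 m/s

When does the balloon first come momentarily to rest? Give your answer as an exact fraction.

t = 2/7 s

v changes sign on 0–1 s (from -2 to 5); the graph is linear there, so v = 0 at t = 0 + (2)·(1 − 0)/(5 − -2) = 2/7 s.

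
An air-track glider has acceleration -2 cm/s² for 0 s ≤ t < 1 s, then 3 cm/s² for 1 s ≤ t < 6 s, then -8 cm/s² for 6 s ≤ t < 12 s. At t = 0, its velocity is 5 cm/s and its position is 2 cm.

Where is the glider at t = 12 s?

22.5 cm

On each constant-a segment, Δv = aΔt and Δx = v₀Δt + ½aΔt²; chain segment to segment.
0–1 s: v starts 5 cm/s; Δx = 5·1 + ½·-2·1² = 4 cm; v ends 3 cm/s.
1–6 s: v starts 3 cm/s; Δx = 3·5 + ½·3·5² = 52.5 cm; v ends 18 cm/s.
6–12 s: v starts 18 cm/s; Δx = 18·6 + ½·-8·6² = -36 cm; v ends -30 cm/s.
x(12) = 2 + Σ Δx = 22.5 cm.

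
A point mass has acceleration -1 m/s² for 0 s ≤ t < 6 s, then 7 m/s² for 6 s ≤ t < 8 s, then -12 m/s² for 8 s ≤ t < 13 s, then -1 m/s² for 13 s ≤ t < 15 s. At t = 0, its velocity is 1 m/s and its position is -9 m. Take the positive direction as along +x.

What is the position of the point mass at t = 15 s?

On each constant-a segment, Δv = aΔt and Δx = v₀Δt + ½aΔt²; chain segment to segment.
0–6 s: v starts 1 m/s; Δx = 1·6 + ½·-1·6² = -12 m; v ends -5 m/s.
6–8 s: v starts -5 m/s; Δx = -5·2 + ½·7·2² = 4 m; v ends 9 m/s.
8–13 s: v starts 9 m/s; Δx = 9·5 + ½·-12·5² = -105 m; v ends -51 m/s.
13–15 s: v starts -51 m/s; Δx = -51·2 + ½·-1·2² = -104 m; v ends -53 m/s.
x(15) = -9 + Σ Δx = -226 m.

-226 m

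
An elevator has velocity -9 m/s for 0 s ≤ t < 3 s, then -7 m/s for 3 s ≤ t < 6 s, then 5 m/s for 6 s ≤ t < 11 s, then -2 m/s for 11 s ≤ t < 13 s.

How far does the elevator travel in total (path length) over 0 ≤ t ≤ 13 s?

Distance (not displacement) is the total path length: add the absolute areas under v-t.
0–3 s: |-9| × 3 = 27 m
3–6 s: |-7| × 3 = 21 m
6–11 s: |5| × 5 = 25 m
11–13 s: |-2| × 2 = 4 m
Total distance = 77 m

77 m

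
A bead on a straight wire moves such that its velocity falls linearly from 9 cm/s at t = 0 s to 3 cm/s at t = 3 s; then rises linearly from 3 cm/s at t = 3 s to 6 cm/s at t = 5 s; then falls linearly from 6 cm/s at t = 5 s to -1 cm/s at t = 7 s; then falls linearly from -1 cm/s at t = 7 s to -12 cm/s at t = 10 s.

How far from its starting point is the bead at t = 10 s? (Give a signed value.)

Displacement is the signed area under the v-t curve.
0–3 s: ½(9 + 3)(3) = 18 cm
3–5 s: ½(3 + 6)(2) = 9 cm
5–7 s: ½(6 + -1)(2) = 5 cm
7–10 s: ½(-1 + -12)(3) = -19.5 cm
Net displacement = 12.5 cm

12.5 cm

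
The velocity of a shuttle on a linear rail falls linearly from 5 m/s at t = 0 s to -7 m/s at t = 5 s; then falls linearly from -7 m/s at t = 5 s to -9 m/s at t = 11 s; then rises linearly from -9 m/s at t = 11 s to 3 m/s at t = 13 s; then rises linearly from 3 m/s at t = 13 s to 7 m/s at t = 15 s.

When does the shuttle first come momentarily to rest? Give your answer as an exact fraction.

v changes sign on 0–5 s (from 5 to -7); the graph is linear there, so v = 0 at t = 0 + (-5)·(5 − 0)/(-7 − 5) = 25/12 s.

t = 25/12 s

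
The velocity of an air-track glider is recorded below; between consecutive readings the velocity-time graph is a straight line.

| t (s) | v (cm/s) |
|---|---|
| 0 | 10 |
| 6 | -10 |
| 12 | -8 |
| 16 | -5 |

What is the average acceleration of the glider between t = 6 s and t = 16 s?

Average acceleration = Δv/Δt = (-5 − -10)/(16 − 6) = 0.5 cm/s².

0.5 cm/s²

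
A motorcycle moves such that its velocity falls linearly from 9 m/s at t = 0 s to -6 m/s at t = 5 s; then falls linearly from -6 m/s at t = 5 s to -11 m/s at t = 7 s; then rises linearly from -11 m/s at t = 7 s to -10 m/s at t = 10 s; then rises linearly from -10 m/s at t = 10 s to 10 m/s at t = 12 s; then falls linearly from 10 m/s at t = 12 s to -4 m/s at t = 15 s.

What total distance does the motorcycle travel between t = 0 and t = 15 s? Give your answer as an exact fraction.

Distance (not displacement) is the total path length: add the absolute areas under v-t.
0–5 s: v = 0 at t = 3 s; triangle areas 13.5 + 6 = 19.5 m
5–7 s: |½(-6 + -11)(2)| = 17 m
7–10 s: |½(-11 + -10)(3)| = 31.5 m
10–12 s: v = 0 at t = 11 s; triangle areas 5 + 5 = 10 m
12–15 s: v = 0 at t = 99/7 s; triangle areas 75/7 + 12/7 = 87/7 m
Total distance = 633/7 m

633/7 m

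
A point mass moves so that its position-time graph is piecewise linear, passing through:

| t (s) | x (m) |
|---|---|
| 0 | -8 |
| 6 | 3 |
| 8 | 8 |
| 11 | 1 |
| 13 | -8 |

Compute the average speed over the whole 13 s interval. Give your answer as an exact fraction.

32/13 m/s

Average speed = (total path length)/(elapsed time); on a piecewise-linear x-t graph the path length is Σ|Δx|.
0–6 s: |Δx| = |3 − -8| = 11 m
6–8 s: |Δx| = |8 − 3| = 5 m
8–11 s: |Δx| = |1 − 8| = 7 m
11–13 s: |Δx| = |-8 − 1| = 9 m
Total path = 32 m; average speed = 32/13 = 32/13 m/s.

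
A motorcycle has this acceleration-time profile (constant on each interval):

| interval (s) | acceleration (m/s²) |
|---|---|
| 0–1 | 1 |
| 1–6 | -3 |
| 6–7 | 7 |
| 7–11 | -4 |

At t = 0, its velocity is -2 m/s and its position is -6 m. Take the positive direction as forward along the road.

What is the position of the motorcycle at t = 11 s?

On each constant-a segment, Δv = aΔt and Δx = v₀Δt + ½aΔt²; chain segment to segment.
0–1 s: v starts -2 m/s; Δx = -2·1 + ½·1·1² = -1.5 m; v ends -1 m/s.
1–6 s: v starts -1 m/s; Δx = -1·5 + ½·-3·5² = -42.5 m; v ends -16 m/s.
6–7 s: v starts -16 m/s; Δx = -16·1 + ½·7·1² = -12.5 m; v ends -9 m/s.
7–11 s: v starts -9 m/s; Δx = -9·4 + ½·-4·4² = -68 m; v ends -25 m/s.
x(11) = -6 + Σ Δx = -130.5 m.

-130.5 m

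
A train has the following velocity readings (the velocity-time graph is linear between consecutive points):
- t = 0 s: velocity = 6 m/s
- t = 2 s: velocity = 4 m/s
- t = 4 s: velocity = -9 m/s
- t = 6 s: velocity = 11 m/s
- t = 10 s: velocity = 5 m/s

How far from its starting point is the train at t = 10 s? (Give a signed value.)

39 m

Displacement is the signed area under the v-t curve.
0–2 s: ½(6 + 4)(2) = 10 m
2–4 s: ½(4 + -9)(2) = -5 m
4–6 s: ½(-9 + 11)(2) = 2 m
6–10 s: ½(11 + 5)(4) = 32 m
Net displacement = 39 m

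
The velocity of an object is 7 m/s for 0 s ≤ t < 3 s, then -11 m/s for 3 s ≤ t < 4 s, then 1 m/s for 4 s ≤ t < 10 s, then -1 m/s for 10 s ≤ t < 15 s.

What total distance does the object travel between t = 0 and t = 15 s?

Distance (not displacement) is the total path length: add the absolute areas under v-t.
0–3 s: |7| × 3 = 21 m
3–4 s: |-11| × 1 = 11 m
4–10 s: |1| × 6 = 6 m
10–15 s: |-1| × 5 = 5 m
Total distance = 43 m

43 m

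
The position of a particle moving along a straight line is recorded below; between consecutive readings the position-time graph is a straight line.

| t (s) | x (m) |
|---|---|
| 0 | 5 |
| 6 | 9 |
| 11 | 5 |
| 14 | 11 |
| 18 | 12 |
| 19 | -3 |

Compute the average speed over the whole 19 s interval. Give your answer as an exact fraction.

Average speed = (total path length)/(elapsed time); on a piecewise-linear x-t graph the path length is Σ|Δx|.
0–6 s: |Δx| = |9 − 5| = 4 m
6–11 s: |Δx| = |5 − 9| = 4 m
11–14 s: |Δx| = |11 − 5| = 6 m
14–18 s: |Δx| = |12 − 11| = 1 m
18–19 s: |Δx| = |-3 − 12| = 15 m
Total path = 30 m; average speed = 30/19 = 30/19 m/s.

30/19 m/s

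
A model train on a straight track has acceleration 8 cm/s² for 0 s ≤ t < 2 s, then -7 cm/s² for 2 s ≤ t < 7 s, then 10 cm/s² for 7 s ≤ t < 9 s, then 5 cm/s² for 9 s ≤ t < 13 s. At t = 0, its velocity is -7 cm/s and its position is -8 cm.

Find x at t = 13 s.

On each constant-a segment, Δv = aΔt and Δx = v₀Δt + ½aΔt²; chain segment to segment.
0–2 s: v starts -7 cm/s; Δx = -7·2 + ½·8·2² = 2 cm; v ends 9 cm/s.
2–7 s: v starts 9 cm/s; Δx = 9·5 + ½·-7·5² = -42.5 cm; v ends -26 cm/s.
7–9 s: v starts -26 cm/s; Δx = -26·2 + ½·10·2² = -32 cm; v ends -6 cm/s.
9–13 s: v starts -6 cm/s; Δx = -6·4 + ½·5·4² = 16 cm; v ends 14 cm/s.
x(13) = -8 + Σ Δx = -64.5 cm.

-64.5 cm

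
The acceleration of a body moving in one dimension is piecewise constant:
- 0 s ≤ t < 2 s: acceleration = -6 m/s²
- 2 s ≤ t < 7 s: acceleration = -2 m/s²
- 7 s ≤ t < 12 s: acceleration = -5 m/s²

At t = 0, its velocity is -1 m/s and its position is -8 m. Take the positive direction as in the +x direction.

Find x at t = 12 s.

On each constant-a segment, Δv = aΔt and Δx = v₀Δt + ½aΔt²; chain segment to segment.
0–2 s: v starts -1 m/s; Δx = -1·2 + ½·-6·2² = -14 m; v ends -13 m/s.
2–7 s: v starts -13 m/s; Δx = -13·5 + ½·-2·5² = -90 m; v ends -23 m/s.
7–12 s: v starts -23 m/s; Δx = -23·5 + ½·-5·5² = -177.5 m; v ends -48 m/s.
x(12) = -8 + Σ Δx = -289.5 m.

-289.5 m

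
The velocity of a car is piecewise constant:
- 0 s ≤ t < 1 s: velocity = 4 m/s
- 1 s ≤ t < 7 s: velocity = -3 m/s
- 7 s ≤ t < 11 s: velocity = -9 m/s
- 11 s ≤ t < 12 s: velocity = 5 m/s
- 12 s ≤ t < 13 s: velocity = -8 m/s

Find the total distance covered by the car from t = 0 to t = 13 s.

Total distance travelled is ∫|v| dt — sum the magnitudes of each area piece.
0–1 s: |4| × 1 = 4 m
1–7 s: |-3| × 6 = 18 m
7–11 s: |-9| × 4 = 36 m
11–12 s: |5| × 1 = 5 m
12–13 s: |-8| × 1 = 8 m
Total distance = 71 m

71 m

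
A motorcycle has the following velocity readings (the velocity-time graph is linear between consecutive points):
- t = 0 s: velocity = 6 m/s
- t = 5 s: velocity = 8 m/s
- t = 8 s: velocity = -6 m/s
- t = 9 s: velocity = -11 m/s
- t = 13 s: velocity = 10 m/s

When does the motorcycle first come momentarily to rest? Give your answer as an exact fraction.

v changes sign on 5–8 s (from 8 to -6); the graph is linear there, so v = 0 at t = 5 + (-8)·(8 − 5)/(-6 − 8) = 47/7 s.

t = 47/7 s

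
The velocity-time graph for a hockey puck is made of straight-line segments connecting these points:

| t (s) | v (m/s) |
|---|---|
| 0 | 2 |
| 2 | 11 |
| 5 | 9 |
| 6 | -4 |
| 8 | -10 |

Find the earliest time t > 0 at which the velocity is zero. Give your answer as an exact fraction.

v changes sign on 5–6 s (from 9 to -4); the graph is linear there, so v = 0 at t = 5 + (-9)·(6 − 5)/(-4 − 9) = 74/13 s.

t = 74/13 s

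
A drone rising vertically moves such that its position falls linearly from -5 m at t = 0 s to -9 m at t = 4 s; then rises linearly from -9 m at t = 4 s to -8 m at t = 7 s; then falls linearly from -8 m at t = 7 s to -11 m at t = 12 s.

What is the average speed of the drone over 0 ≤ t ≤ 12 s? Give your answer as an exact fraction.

2/3 m/s

Average speed = (total path length)/(elapsed time); on a piecewise-linear x-t graph the path length is Σ|Δx|.
0–4 s: |Δx| = |-9 − -5| = 4 m
4–7 s: |Δx| = |-8 − -9| = 1 m
7–12 s: |Δx| = |-11 − -8| = 3 m
Total path = 8 m; average speed = 8/12 = 2/3 m/s.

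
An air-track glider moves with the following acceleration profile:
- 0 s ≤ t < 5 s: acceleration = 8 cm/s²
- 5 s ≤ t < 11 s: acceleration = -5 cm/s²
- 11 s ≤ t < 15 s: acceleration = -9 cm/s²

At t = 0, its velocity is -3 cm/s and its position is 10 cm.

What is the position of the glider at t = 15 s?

183 cm

On each constant-a segment, Δv = aΔt and Δx = v₀Δt + ½aΔt²; chain segment to segment.
0–5 s: v starts -3 cm/s; Δx = -3·5 + ½·8·5² = 85 cm; v ends 37 cm/s.
5–11 s: v starts 37 cm/s; Δx = 37·6 + ½·-5·6² = 132 cm; v ends 7 cm/s.
11–15 s: v starts 7 cm/s; Δx = 7·4 + ½·-9·4² = -44 cm; v ends -29 cm/s.
x(15) = 10 + Σ Δx = 183 cm.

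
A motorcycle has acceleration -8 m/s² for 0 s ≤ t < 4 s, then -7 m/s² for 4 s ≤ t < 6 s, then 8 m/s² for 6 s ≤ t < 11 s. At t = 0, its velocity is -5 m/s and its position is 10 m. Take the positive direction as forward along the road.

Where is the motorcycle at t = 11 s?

-317 m

On each constant-a segment, Δv = aΔt and Δx = v₀Δt + ½aΔt²; chain segment to segment.
0–4 s: v starts -5 m/s; Δx = -5·4 + ½·-8·4² = -84 m; v ends -37 m/s.
4–6 s: v starts -37 m/s; Δx = -37·2 + ½·-7·2² = -88 m; v ends -51 m/s.
6–11 s: v starts -51 m/s; Δx = -51·5 + ½·8·5² = -155 m; v ends -11 m/s.
x(11) = 10 + Σ Δx = -317 m.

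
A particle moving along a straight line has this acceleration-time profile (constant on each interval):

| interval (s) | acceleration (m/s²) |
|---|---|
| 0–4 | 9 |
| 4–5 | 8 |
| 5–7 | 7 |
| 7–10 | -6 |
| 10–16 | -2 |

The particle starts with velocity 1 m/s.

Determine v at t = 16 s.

Δv equals the area under the a-t graph; then v = v₀ + Δv.
0–4 s: 9 × 4 = 36 m/s
4–5 s: 8 × 1 = 8 m/s
5–7 s: 7 × 2 = 14 m/s
7–10 s: -6 × 3 = -18 m/s
10–16 s: -2 × 6 = -12 m/s
Δv = 28 m/s, so v(16) = 1 + (28) = 29 m/s.

29 m/s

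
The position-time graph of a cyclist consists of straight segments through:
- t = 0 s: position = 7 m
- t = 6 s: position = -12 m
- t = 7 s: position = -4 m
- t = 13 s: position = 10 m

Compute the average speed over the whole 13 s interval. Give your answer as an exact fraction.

41/13 m/s

Average speed = (total path length)/(elapsed time); on a piecewise-linear x-t graph the path length is Σ|Δx|.
0–6 s: |Δx| = |-12 − 7| = 19 m
6–7 s: |Δx| = |-4 − -12| = 8 m
7–13 s: |Δx| = |10 − -4| = 14 m
Total path = 41 m; average speed = 41/13 = 41/13 m/s.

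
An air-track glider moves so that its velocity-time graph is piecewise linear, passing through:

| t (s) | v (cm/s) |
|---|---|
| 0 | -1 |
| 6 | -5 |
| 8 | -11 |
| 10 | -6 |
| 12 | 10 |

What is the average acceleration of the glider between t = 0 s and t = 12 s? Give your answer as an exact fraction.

11/12 cm/s²

Average acceleration = Δv/Δt = (10 − -1)/(12 − 0) = 11/12 cm/s².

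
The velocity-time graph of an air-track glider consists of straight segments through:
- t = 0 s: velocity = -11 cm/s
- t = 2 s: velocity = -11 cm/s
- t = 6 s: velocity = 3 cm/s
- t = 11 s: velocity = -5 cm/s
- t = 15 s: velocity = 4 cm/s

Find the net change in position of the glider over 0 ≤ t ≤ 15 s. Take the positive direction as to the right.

-45 cm

Displacement is the signed area under the v-t curve.
0–2 s: -11 × 2 = -22 cm
2–6 s: ½(-11 + 3)(4) = -16 cm
6–11 s: ½(3 + -5)(5) = -5 cm
11–15 s: ½(-5 + 4)(4) = -2 cm
Net displacement = -45 cm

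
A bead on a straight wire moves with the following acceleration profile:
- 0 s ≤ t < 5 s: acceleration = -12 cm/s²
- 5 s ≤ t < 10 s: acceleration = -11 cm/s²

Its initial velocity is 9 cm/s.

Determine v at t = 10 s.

-106 cm/s

Δv equals the area under the a-t graph; then v = v₀ + Δv.
0–5 s: -12 × 5 = -60 cm/s
5–10 s: -11 × 5 = -55 cm/s
Δv = -115 cm/s, so v(10) = 9 + (-115) = -106 cm/s.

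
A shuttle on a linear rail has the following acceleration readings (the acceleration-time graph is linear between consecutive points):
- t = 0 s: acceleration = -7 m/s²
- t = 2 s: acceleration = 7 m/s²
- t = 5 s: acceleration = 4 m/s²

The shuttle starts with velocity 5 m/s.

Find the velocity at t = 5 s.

Δv equals the area under the a-t graph; then v = v₀ + Δv.
0–2 s: ½(-7 + 7)(2) = 0 m/s
2–5 s: ½(7 + 4)(3) = 16.5 m/s
Δv = 16.5 m/s, so v(5) = 5 + (16.5) = 21.5 m/s.

21.5 m/s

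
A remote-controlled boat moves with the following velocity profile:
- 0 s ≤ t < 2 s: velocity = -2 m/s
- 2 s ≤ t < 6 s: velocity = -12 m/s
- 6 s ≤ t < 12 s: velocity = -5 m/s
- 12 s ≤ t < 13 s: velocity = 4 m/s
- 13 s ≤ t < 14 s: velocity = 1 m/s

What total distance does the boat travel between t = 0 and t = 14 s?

87 m

Distance (not displacement) is the total path length: add the absolute areas under v-t.
0–2 s: |-2| × 2 = 4 m
2–6 s: |-12| × 4 = 48 m
6–12 s: |-5| × 6 = 30 m
12–13 s: |4| × 1 = 4 m
13–14 s: |1| × 1 = 1 m
Total distance = 87 m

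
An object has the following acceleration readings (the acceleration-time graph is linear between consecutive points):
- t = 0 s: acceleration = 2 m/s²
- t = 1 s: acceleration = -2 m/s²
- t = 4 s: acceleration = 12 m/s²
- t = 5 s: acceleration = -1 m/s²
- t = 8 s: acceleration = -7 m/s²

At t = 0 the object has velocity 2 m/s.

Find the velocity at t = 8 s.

10.5 m/s

Δv equals the area under the a-t graph; then v = v₀ + Δv.
0–1 s: ½(2 + -2)(1) = 0 m/s
1–4 s: ½(-2 + 12)(3) = 15 m/s
4–5 s: ½(12 + -1)(1) = 5.5 m/s
5–8 s: ½(-1 + -7)(3) = -12 m/s
Δv = 8.5 m/s, so v(8) = 2 + (8.5) = 10.5 m/s.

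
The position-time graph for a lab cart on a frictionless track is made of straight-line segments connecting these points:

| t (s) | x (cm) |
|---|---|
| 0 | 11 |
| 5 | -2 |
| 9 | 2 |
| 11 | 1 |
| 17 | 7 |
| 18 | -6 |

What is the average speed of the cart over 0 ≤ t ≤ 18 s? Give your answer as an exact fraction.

Average speed = (total path length)/(elapsed time); on a piecewise-linear x-t graph the path length is Σ|Δx|.
0–5 s: |Δx| = |-2 − 11| = 13 cm
5–9 s: |Δx| = |2 − -2| = 4 cm
9–11 s: |Δx| = |1 − 2| = 1 cm
11–17 s: |Δx| = |7 − 1| = 6 cm
17–18 s: |Δx| = |-6 − 7| = 13 cm
Total path = 37 cm; average speed = 37/18 = 37/18 cm/s.

37/18 cm/s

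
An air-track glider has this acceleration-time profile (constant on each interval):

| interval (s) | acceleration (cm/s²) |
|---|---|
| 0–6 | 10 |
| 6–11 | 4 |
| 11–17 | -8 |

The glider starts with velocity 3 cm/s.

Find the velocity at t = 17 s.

35 cm/s

Δv equals the area under the a-t graph; then v = v₀ + Δv.
0–6 s: 10 × 6 = 60 cm/s
6–11 s: 4 × 5 = 20 cm/s
11–17 s: -8 × 6 = -48 cm/s
Δv = 32 cm/s, so v(17) = 3 + (32) = 35 cm/s.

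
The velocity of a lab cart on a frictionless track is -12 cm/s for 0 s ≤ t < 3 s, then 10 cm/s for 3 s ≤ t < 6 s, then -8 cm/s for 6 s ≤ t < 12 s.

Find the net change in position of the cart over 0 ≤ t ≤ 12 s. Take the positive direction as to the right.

Net displacement equals the area under the velocity-time graph (areas below the axis count negative).
0–3 s: -12 × 3 = -36 cm
3–6 s: 10 × 3 = 30 cm
6–12 s: -8 × 6 = -48 cm
Net displacement = -54 cm

-54 cm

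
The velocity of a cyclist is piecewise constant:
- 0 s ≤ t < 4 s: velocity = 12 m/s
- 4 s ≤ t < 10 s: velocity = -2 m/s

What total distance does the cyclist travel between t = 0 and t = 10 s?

60 m

Distance (not displacement) is the total path length: add the absolute areas under v-t.
0–4 s: |12| × 4 = 48 m
4–10 s: |-2| × 6 = 12 m
Total distance = 60 m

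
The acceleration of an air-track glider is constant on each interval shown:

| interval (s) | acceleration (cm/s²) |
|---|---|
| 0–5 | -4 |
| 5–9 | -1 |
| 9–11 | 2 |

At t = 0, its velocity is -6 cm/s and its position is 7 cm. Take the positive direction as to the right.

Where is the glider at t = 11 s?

On each constant-a segment, Δv = aΔt and Δx = v₀Δt + ½aΔt²; chain segment to segment.
0–5 s: v starts -6 cm/s; Δx = -6·5 + ½·-4·5² = -80 cm; v ends -26 cm/s.
5–9 s: v starts -26 cm/s; Δx = -26·4 + ½·-1·4² = -112 cm; v ends -30 cm/s.
9–11 s: v starts -30 cm/s; Δx = -30·2 + ½·2·2² = -56 cm; v ends -26 cm/s.
x(11) = 7 + Σ Δx = -241 cm.

-241 cm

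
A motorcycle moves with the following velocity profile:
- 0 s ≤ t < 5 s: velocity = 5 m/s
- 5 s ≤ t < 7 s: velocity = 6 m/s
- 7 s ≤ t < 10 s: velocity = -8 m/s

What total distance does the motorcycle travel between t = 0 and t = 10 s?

Total distance travelled is ∫|v| dt — sum the magnitudes of each area piece.
0–5 s: |5| × 5 = 25 m
5–7 s: |6| × 2 = 12 m
7–10 s: |-8| × 3 = 24 m
Total distance = 61 m

61 m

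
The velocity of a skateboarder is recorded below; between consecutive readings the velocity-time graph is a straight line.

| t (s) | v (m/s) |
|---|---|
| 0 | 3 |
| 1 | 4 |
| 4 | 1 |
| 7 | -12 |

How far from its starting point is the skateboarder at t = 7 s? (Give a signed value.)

Displacement is the signed area under the v-t curve.
0–1 s: ½(3 + 4)(1) = 3.5 m
1–4 s: ½(4 + 1)(3) = 7.5 m
4–7 s: ½(1 + -12)(3) = -16.5 m
Net displacement = -5.5 m

-5.5 m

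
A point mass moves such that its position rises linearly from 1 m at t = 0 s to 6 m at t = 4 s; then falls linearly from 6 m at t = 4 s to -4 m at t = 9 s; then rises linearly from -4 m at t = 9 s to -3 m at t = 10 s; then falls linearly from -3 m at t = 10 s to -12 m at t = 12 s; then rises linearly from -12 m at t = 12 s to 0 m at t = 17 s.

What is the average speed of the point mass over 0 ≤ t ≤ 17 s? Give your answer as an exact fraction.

37/17 m/s

Average speed = (total path length)/(elapsed time); on a piecewise-linear x-t graph the path length is Σ|Δx|.
0–4 s: |Δx| = |6 − 1| = 5 m
4–9 s: |Δx| = |-4 − 6| = 10 m
9–10 s: |Δx| = |-3 − -4| = 1 m
10–12 s: |Δx| = |-12 − -3| = 9 m
12–17 s: |Δx| = |0 − -12| = 12 m
Total path = 37 m; average speed = 37/17 = 37/17 m/s.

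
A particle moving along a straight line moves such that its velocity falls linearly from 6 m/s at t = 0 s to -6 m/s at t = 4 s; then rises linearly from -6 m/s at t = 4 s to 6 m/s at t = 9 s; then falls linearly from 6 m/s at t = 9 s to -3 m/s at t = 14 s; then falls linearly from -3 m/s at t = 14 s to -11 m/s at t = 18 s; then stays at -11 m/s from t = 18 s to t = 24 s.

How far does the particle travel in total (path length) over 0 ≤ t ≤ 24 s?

133.5 m

Distance (not displacement) is the total path length: add the absolute areas under v-t.
0–4 s: v = 0 at t = 2 s; triangle areas 6 + 6 = 12 m
4–9 s: v = 0 at t = 6.5 s; triangle areas 7.5 + 7.5 = 15 m
9–14 s: v = 0 at t = 37/3 s; triangle areas 10 + 2.5 = 12.5 m
14–18 s: |½(-3 + -11)(4)| = 28 m
18–24 s: |-11| × 6 = 66 m
Total distance = 133.5 m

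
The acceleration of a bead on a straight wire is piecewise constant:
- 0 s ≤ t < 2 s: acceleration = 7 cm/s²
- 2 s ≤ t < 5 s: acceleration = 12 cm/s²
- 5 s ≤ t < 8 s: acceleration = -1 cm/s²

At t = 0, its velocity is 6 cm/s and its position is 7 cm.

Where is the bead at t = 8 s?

310.5 cm

On each constant-a segment, Δv = aΔt and Δx = v₀Δt + ½aΔt²; chain segment to segment.
0–2 s: v starts 6 cm/s; Δx = 6·2 + ½·7·2² = 26 cm; v ends 20 cm/s.
2–5 s: v starts 20 cm/s; Δx = 20·3 + ½·12·3² = 114 cm; v ends 56 cm/s.
5–8 s: v starts 56 cm/s; Δx = 56·3 + ½·-1·3² = 163.5 cm; v ends 53 cm/s.
x(8) = 7 + Σ Δx = 310.5 cm.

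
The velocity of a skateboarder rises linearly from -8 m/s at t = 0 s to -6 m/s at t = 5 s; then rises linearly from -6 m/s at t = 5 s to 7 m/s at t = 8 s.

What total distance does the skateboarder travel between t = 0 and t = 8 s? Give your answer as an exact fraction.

Total distance travelled is ∫|v| dt — sum the magnitudes of each area piece.
0–5 s: |½(-8 + -6)(5)| = 35 m
5–8 s: v = 0 at t = 83/13 s; triangle areas 54/13 + 147/26 = 255/26 m
Total distance = 1165/26 m

1165/26 m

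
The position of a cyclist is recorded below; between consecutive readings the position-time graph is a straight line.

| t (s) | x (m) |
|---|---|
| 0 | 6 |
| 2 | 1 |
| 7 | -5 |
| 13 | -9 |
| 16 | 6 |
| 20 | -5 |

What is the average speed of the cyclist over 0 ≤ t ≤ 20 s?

2.05 m/s

Average speed = (total path length)/(elapsed time); on a piecewise-linear x-t graph the path length is Σ|Δx|.
0–2 s: |Δx| = |1 − 6| = 5 m
2–7 s: |Δx| = |-5 − 1| = 6 m
7–13 s: |Δx| = |-9 − -5| = 4 m
13–16 s: |Δx| = |6 − -9| = 15 m
16–20 s: |Δx| = |-5 − 6| = 11 m
Total path = 41 m; average speed = 41/20 = 2.05 m/s.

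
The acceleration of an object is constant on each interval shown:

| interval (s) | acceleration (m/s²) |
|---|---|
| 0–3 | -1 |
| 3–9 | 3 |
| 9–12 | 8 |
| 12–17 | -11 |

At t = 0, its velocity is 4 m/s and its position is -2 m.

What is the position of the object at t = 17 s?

On each constant-a segment, Δv = aΔt and Δx = v₀Δt + ½aΔt²; chain segment to segment.
0–3 s: v starts 4 m/s; Δx = 4·3 + ½·-1·3² = 7.5 m; v ends 1 m/s.
3–9 s: v starts 1 m/s; Δx = 1·6 + ½·3·6² = 60 m; v ends 19 m/s.
9–12 s: v starts 19 m/s; Δx = 19·3 + ½·8·3² = 93 m; v ends 43 m/s.
12–17 s: v starts 43 m/s; Δx = 43·5 + ½·-11·5² = 77.5 m; v ends -12 m/s.
x(17) = -2 + Σ Δx = 236 m.

236 m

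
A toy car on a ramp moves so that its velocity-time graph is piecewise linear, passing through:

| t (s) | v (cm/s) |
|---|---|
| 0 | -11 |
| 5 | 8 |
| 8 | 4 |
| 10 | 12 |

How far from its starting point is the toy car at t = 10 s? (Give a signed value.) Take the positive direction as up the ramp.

Net displacement equals the area under the velocity-time graph (areas below the axis count negative).
0–5 s: ½(-11 + 8)(5) = -7.5 cm
5–8 s: ½(8 + 4)(3) = 18 cm
8–10 s: ½(4 + 12)(2) = 16 cm
Net displacement = 26.5 cm

26.5 cm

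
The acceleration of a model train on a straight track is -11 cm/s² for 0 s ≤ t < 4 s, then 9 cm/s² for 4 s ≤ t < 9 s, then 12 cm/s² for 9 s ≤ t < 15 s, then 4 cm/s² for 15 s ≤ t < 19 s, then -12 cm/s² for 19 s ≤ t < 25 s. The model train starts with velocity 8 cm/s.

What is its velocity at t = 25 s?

Δv equals the area under the a-t graph; then v = v₀ + Δv.
0–4 s: -11 × 4 = -44 cm/s
4–9 s: 9 × 5 = 45 cm/s
9–15 s: 12 × 6 = 72 cm/s
15–19 s: 4 × 4 = 16 cm/s
19–25 s: -12 × 6 = -72 cm/s
Δv = 17 cm/s, so v(25) = 8 + (17) = 25 cm/s.

25 cm/s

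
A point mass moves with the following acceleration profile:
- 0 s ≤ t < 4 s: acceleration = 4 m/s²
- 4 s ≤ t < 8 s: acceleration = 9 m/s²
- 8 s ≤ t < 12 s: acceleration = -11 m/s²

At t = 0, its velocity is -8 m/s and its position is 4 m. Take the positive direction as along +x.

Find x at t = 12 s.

On each constant-a segment, Δv = aΔt and Δx = v₀Δt + ½aΔt²; chain segment to segment.
0–4 s: v starts -8 m/s; Δx = -8·4 + ½·4·4² = 0 m; v ends 8 m/s.
4–8 s: v starts 8 m/s; Δx = 8·4 + ½·9·4² = 104 m; v ends 44 m/s.
8–12 s: v starts 44 m/s; Δx = 44·4 + ½·-11·4² = 88 m; v ends 0 m/s.
x(12) = 4 + Σ Δx = 196 m.

196 m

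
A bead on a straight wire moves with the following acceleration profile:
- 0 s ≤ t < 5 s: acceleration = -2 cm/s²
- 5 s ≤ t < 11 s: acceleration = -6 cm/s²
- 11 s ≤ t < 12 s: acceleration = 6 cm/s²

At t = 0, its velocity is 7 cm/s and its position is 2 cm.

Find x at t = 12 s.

-150 cm

On each constant-a segment, Δv = aΔt and Δx = v₀Δt + ½aΔt²; chain segment to segment.
0–5 s: v starts 7 cm/s; Δx = 7·5 + ½·-2·5² = 10 cm; v ends -3 cm/s.
5–11 s: v starts -3 cm/s; Δx = -3·6 + ½·-6·6² = -126 cm; v ends -39 cm/s.
11–12 s: v starts -39 cm/s; Δx = -39·1 + ½·6·1² = -36 cm; v ends -33 cm/s.
x(12) = 2 + Σ Δx = -150 cm.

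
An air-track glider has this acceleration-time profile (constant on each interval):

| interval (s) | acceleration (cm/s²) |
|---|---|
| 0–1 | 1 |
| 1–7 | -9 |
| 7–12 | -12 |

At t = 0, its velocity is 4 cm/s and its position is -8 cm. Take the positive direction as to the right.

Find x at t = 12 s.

On each constant-a segment, Δv = aΔt and Δx = v₀Δt + ½aΔt²; chain segment to segment.
0–1 s: v starts 4 cm/s; Δx = 4·1 + ½·1·1² = 4.5 cm; v ends 5 cm/s.
1–7 s: v starts 5 cm/s; Δx = 5·6 + ½·-9·6² = -132 cm; v ends -49 cm/s.
7–12 s: v starts -49 cm/s; Δx = -49·5 + ½·-12·5² = -395 cm; v ends -109 cm/s.
x(12) = -8 + Σ Δx = -530.5 cm.

-530.5 cm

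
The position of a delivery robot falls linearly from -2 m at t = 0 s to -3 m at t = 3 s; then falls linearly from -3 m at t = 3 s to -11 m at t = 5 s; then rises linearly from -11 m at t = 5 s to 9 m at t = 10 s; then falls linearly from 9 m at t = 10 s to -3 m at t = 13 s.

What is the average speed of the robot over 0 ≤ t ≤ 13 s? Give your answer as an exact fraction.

Average speed = (total path length)/(elapsed time); on a piecewise-linear x-t graph the path length is Σ|Δx|.
0–3 s: |Δx| = |-3 − -2| = 1 m
3–5 s: |Δx| = |-11 − -3| = 8 m
5–10 s: |Δx| = |9 − -11| = 20 m
10–13 s: |Δx| = |-3 − 9| = 12 m
Total path = 41 m; average speed = 41/13 = 41/13 m/s.

41/13 m/s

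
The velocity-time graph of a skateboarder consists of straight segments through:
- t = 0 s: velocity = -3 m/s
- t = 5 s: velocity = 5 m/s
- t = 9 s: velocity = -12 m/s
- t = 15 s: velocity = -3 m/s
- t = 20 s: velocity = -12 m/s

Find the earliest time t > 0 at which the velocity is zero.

t = 1.875 s

v changes sign on 0–5 s (from -3 to 5); the graph is linear there, so v = 0 at t = 0 + (3)·(5 − 0)/(5 − -3) = 1.875 s.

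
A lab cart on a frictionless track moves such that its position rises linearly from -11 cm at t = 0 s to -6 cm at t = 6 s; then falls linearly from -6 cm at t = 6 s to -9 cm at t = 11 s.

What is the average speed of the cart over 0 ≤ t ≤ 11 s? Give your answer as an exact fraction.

Average speed = (total path length)/(elapsed time); on a piecewise-linear x-t graph the path length is Σ|Δx|.
0–6 s: |Δx| = |-6 − -11| = 5 cm
6–11 s: |Δx| = |-9 − -6| = 3 cm
Total path = 8 cm; average speed = 8/11 = 8/11 cm/s.

8/11 cm/s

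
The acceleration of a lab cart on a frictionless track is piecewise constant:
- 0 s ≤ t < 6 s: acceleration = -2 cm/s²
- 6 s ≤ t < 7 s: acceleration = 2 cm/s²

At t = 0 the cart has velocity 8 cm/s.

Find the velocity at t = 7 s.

-2 cm/s

Δv equals the area under the a-t graph; then v = v₀ + Δv.
0–6 s: -2 × 6 = -12 cm/s
6–7 s: 2 × 1 = 2 cm/s
Δv = -10 cm/s, so v(7) = 8 + (-10) = -2 cm/s.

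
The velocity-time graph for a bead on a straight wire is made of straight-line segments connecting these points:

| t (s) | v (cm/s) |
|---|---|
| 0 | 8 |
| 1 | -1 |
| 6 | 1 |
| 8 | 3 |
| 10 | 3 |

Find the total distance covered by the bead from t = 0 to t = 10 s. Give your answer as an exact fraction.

145/9 cm

Total distance travelled is ∫|v| dt — sum the magnitudes of each area piece.
0–1 s: v = 0 at t = 8/9 s; triangle areas 32/9 + 1/18 = 65/18 cm
1–6 s: v = 0 at t = 3.5 s; triangle areas 1.25 + 1.25 = 2.5 cm
6–8 s: |½(1 + 3)(2)| = 4 cm
8–10 s: |3| × 2 = 6 cm
Total distance = 145/9 cm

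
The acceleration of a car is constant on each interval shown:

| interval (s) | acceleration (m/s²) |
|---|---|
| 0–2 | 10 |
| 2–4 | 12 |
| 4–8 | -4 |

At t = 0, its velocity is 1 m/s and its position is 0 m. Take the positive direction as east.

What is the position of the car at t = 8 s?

On each constant-a segment, Δv = aΔt and Δx = v₀Δt + ½aΔt²; chain segment to segment.
0–2 s: v starts 1 m/s; Δx = 1·2 + ½·10·2² = 22 m; v ends 21 m/s.
2–4 s: v starts 21 m/s; Δx = 21·2 + ½·12·2² = 66 m; v ends 45 m/s.
4–8 s: v starts 45 m/s; Δx = 45·4 + ½·-4·4² = 148 m; v ends 29 m/s.
x(8) = 0 + Σ Δx = 236 m.

236 m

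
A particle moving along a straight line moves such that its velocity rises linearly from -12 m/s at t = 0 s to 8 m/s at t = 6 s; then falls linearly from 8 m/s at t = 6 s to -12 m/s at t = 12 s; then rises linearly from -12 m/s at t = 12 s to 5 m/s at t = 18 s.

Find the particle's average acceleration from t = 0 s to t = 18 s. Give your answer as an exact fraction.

Average acceleration = Δv/Δt = (5 − -12)/(18 − 0) = 17/18 m/s².

17/18 m/s²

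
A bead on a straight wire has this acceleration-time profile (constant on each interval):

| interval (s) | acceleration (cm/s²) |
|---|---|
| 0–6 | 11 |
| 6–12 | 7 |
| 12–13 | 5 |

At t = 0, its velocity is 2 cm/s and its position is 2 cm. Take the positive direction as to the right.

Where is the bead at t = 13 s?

On each constant-a segment, Δv = aΔt and Δx = v₀Δt + ½aΔt²; chain segment to segment.
0–6 s: v starts 2 cm/s; Δx = 2·6 + ½·11·6² = 210 cm; v ends 68 cm/s.
6–12 s: v starts 68 cm/s; Δx = 68·6 + ½·7·6² = 534 cm; v ends 110 cm/s.
12–13 s: v starts 110 cm/s; Δx = 110·1 + ½·5·1² = 112.5 cm; v ends 115 cm/s.
x(13) = 2 + Σ Δx = 858.5 cm.

858.5 cm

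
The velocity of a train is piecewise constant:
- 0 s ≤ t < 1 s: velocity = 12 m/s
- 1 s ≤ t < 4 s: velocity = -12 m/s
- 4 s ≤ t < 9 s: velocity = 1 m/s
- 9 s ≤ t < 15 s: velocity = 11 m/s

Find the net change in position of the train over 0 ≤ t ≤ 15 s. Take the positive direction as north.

47 m

Net displacement equals the area under the velocity-time graph (areas below the axis count negative).
0–1 s: 12 × 1 = 12 m
1–4 s: -12 × 3 = -36 m
4–9 s: 1 × 5 = 5 m
9–15 s: 11 × 6 = 66 m
Net displacement = 47 m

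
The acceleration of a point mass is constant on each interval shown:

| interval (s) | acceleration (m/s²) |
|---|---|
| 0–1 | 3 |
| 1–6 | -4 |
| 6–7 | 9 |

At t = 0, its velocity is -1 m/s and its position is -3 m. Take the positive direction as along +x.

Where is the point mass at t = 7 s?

On each constant-a segment, Δv = aΔt and Δx = v₀Δt + ½aΔt²; chain segment to segment.
0–1 s: v starts -1 m/s; Δx = -1·1 + ½·3·1² = 0.5 m; v ends 2 m/s.
1–6 s: v starts 2 m/s; Δx = 2·5 + ½·-4·5² = -40 m; v ends -18 m/s.
6–7 s: v starts -18 m/s; Δx = -18·1 + ½·9·1² = -13.5 m; v ends -9 m/s.
x(7) = -3 + Σ Δx = -56 m.

-56 m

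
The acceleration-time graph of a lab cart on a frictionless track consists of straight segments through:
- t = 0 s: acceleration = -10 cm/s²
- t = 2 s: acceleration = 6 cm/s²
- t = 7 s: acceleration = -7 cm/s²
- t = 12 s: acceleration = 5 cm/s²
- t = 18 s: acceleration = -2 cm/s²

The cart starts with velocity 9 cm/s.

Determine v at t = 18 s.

6.5 cm/s

Δv equals the area under the a-t graph; then v = v₀ + Δv.
0–2 s: ½(-10 + 6)(2) = -4 cm/s
2–7 s: ½(6 + -7)(5) = -2.5 cm/s
7–12 s: ½(-7 + 5)(5) = -5 cm/s
12–18 s: ½(5 + -2)(6) = 9 cm/s
Δv = -2.5 cm/s, so v(18) = 9 + (-2.5) = 6.5 cm/s.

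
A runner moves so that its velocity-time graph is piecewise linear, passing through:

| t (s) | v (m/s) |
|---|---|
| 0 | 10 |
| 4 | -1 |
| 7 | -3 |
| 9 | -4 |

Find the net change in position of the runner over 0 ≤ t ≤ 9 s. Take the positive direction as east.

Net displacement equals the area under the velocity-time graph (areas below the axis count negative).
0–4 s: ½(10 + -1)(4) = 18 m
4–7 s: ½(-1 + -3)(3) = -6 m
7–9 s: ½(-3 + -4)(2) = -7 m
Net displacement = 5 m

5 m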